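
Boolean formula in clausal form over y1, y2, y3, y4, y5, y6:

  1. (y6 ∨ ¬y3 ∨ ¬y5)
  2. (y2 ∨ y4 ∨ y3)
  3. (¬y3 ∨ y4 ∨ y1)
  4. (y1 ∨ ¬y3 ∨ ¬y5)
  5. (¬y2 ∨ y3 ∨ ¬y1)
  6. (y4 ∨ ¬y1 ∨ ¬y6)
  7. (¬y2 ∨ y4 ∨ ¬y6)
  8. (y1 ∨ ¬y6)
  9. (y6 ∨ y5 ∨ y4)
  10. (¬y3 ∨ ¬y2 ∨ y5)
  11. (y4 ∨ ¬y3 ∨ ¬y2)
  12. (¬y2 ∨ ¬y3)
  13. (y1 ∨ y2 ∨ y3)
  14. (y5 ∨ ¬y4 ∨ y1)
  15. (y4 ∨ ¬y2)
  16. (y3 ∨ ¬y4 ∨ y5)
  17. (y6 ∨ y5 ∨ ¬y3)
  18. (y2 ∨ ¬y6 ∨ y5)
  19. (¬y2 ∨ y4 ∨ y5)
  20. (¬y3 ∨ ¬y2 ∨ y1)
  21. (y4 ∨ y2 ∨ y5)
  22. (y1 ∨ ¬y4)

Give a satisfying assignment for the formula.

y1=T  y2=F  y3=F  y4=T  y5=T  y6=T

Set y1 = True and propagate.
Set y2 = False and propagate.
Try y3 = False.
  then y4 is forced to True.
  then y5 is forced to True.
y6 is now unconstrained; take y6 = True.
Check each clause:
  1. (¬y3 ∨ ¬y5 ∨ y6) — ¬y3 is true.
  2. (y3 ∨ y2 ∨ y4) — y4 is true.
  3. (y1 ∨ ¬y3 ∨ y4) — y1 is true.
  4. (¬y5 ∨ ¬y3 ∨ y1) — y1 is true.
  5. (¬y2 ∨ y3 ∨ ¬y1) — ¬y2 is true.
  6. (¬y1 ∨ y4 ∨ ¬y6) — y4 is true.
  7. (¬y6 ∨ y4 ∨ ¬y2) — y4 is true.
  8. (¬y6 ∨ y1) — y1 is true.
  9. (y5 ∨ y6 ∨ y4) — y4 is true.
  10. (¬y3 ∨ ¬y2 ∨ y5) — y5 is true.
  11. (¬y3 ∨ y4 ∨ ¬y2) — y4 is true.
  12. (¬y2 ∨ ¬y3) — ¬y3 is true.
  13. (y1 ∨ y3 ∨ y2) — y1 is true.
  14. (y1 ∨ ¬y4 ∨ y5) — y1 is true.
  15. (y4 ∨ ¬y2) — y4 is true.
  16. (y5 ∨ y3 ∨ ¬y4) — y5 is true.
  17. (y5 ∨ y6 ∨ ¬y3) — y5 is true.
  18. (y5 ∨ y2 ∨ ¬y6) — y5 is true.
  19. (y4 ∨ y5 ∨ ¬y2) — y4 is true.
  20. (¬y3 ∨ ¬y2 ∨ y1) — y1 is true.
  21. (y2 ∨ y4 ∨ y5) — y4 is true.
  22. (y1 ∨ ¬y4) — y1 is true.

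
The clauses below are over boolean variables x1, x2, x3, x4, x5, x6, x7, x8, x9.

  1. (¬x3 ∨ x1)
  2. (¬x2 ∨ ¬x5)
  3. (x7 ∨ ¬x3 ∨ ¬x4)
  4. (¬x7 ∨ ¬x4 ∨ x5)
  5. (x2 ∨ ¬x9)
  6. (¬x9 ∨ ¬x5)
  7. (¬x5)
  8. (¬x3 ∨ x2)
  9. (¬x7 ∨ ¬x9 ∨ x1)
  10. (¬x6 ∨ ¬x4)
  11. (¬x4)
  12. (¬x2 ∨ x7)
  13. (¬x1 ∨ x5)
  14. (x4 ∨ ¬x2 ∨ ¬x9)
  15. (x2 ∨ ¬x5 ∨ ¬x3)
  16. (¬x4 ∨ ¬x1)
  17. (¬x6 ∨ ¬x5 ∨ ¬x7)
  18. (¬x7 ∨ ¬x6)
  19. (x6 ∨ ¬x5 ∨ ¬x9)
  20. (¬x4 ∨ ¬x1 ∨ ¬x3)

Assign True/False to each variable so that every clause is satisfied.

x1 = 0  x2 = 1  x3 = 0  x4 = 0  x5 = 0  x6 = 0  x7 = 1  x8 = 0  x9 = 0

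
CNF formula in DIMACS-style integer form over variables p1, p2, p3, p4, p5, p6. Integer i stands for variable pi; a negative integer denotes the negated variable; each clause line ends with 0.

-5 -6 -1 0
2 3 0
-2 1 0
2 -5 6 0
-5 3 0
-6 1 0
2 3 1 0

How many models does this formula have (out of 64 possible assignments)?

16

Split on p1, then p2.
  p1=T, p2=T: p4 free; 5 ways for (p3,p5,p6) × 2^1 = 10.
  p1=T, p2=F: remaining (p3,p4,p5,p6) ∈ {(T,F,F,F); (T,F,F,T); (T,T,F,F); (T,T,F,T)} — 4.
  p1=F, p2=T: a clause becomes empty — 0.
  p1=F, p2=F: remaining (p3,p4,p5,p6) ∈ {(T,F,F,F); (T,T,F,F)} — 2.
Total: 10 + 4 + 0 + 2 = 16.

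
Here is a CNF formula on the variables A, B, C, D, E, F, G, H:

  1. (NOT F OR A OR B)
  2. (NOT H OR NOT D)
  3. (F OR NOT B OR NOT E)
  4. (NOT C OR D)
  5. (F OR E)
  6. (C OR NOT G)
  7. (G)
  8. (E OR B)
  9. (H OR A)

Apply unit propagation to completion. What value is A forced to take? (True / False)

True

(G) stands alone — G = True.
From (C OR NOT G) and G = True: C = True.
From (D OR NOT C) and C = True: D = True.
(NOT H OR NOT D): since D = True, the clause reduces to (NOT H). H = False.
In (A OR H), H is now false; A must hold, so A = True.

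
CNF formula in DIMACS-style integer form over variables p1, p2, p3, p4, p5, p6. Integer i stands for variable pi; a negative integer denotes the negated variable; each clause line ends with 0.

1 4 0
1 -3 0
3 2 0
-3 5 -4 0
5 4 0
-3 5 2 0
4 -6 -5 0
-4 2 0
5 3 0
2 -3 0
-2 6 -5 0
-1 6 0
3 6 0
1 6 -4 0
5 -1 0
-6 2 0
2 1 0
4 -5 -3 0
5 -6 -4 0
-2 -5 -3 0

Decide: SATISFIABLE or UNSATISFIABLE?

SATISFIABLE

Try p1 = False.
  then p4 is forced to True.
  then p3 is forced to False.
  then p2 is forced to True.
  then p5 is forced to True.
  then p6 is forced to True.
So p1=F  p2=T  p3=F  p4=T  p5=T  p6=T is a satisfying assignment.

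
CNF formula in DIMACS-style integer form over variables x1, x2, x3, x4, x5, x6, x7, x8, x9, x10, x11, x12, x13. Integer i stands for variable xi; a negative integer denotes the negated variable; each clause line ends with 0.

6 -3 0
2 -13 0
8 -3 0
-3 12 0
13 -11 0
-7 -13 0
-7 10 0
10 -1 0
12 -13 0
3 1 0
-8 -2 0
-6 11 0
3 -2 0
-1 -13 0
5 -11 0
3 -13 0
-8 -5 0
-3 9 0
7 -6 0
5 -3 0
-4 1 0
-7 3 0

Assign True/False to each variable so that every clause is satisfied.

Pure literal: x10 appears only positively; assign x10 = True.
x12 occurs only positively in the remaining clauses — set x12 = True.
Set x1 = True and propagate.
  then x13 is forced to False.
  then x11 is forced to False.
  then x6 is forced to False.
  then x3 is forced to False.
  then x2 is forced to False.
  then x7 is forced to False.
Branch on x5: take x5 = False.
x4, x8, x9 are now unconstrained; take x4 = True, x8 = True, x9 = False.

x1=True  x2=False  x3=False  x4=True  x5=False  x6=False  x7=False  x8=True  x9=False  x10=True  x11=False  x12=True  x13=False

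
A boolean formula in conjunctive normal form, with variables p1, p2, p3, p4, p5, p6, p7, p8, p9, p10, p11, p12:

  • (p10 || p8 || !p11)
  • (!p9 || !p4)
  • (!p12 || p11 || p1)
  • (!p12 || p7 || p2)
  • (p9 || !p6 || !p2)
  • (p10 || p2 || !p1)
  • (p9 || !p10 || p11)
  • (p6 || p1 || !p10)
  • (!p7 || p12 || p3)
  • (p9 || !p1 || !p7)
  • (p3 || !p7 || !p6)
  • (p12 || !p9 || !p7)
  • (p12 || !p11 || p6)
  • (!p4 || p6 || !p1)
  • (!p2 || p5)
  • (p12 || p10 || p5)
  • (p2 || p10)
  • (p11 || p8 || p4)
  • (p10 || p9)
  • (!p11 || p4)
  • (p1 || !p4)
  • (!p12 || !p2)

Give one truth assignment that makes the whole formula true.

p1 = False, p2 = False, p3 = False, p4 = False, p5 = False, p6 = True, p7 = False, p8 = True, p9 = True, p10 = True, p11 = False, p12 = False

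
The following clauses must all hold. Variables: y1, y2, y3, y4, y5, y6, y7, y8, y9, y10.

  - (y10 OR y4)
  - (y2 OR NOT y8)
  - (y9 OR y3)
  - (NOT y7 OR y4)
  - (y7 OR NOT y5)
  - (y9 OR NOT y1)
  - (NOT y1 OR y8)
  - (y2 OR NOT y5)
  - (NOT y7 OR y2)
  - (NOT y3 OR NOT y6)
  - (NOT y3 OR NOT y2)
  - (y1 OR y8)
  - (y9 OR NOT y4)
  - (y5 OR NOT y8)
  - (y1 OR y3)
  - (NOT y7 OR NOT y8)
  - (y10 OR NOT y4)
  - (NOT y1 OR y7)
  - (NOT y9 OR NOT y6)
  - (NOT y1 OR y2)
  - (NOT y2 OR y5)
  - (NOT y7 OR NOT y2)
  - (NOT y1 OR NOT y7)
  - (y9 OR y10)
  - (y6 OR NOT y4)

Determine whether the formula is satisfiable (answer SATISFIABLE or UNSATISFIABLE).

UNSATISFIABLE

y1 = True:
  propagation gives y9=True, y8=True, y2=True, y3=False; an empty clause results — contradiction.
y1 = False:
  propagation gives y8=True, y2=True, y3=False; an empty clause results — contradiction.
Every branch closes, so no satisfying assignment exists.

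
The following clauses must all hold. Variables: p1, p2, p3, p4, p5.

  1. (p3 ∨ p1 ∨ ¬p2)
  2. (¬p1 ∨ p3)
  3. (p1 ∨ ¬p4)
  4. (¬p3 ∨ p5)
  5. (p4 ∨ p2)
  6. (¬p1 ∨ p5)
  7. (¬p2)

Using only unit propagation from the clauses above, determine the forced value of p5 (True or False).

(¬p2) stands alone — p2 = False.
(p4 ∨ p2) with p2 = False leaves only p4, so p4 = True.
From (p1 ∨ ¬p4) and p4 = True: p1 = True.
From (p3 ∨ ¬p1) and p1 = True: p3 = True.
(¬p3 ∨ p5): since p3 = True, the clause reduces to (p5). p5 = True.

True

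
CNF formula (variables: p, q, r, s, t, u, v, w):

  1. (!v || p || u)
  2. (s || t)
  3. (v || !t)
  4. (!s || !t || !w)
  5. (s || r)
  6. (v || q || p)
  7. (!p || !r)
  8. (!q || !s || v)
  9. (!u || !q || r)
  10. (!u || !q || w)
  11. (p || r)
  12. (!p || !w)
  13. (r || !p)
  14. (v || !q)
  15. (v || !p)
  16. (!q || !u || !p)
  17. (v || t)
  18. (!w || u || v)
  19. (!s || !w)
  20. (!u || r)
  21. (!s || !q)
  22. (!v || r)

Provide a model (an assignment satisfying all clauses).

p = 0, q = 0, r = 1, s = 0, t = 1, u = 1, v = 1, w = 0

Try p = False.
  then r is forced to True.
The remaining clauses are satisfied by q = False, s = False, t = True, u = True, v = True, w = False.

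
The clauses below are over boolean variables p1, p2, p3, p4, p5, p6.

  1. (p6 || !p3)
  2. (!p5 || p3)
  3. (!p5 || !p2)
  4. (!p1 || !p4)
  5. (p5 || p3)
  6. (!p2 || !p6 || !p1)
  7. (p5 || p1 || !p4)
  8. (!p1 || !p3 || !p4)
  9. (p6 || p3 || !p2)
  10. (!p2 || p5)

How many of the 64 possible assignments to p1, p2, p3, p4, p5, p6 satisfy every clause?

5

The models are:
  p1=0 p2=0 p3=1 p4=0 p5=0 p6=1
  p1=0 p2=0 p3=1 p4=0 p5=1 p6=1
  p1=0 p2=0 p3=1 p4=1 p5=1 p6=1
  p1=1 p2=0 p3=1 p4=0 p5=0 p6=1
  p1=1 p2=0 p3=1 p4=0 p5=1 p6=1
Count: 5.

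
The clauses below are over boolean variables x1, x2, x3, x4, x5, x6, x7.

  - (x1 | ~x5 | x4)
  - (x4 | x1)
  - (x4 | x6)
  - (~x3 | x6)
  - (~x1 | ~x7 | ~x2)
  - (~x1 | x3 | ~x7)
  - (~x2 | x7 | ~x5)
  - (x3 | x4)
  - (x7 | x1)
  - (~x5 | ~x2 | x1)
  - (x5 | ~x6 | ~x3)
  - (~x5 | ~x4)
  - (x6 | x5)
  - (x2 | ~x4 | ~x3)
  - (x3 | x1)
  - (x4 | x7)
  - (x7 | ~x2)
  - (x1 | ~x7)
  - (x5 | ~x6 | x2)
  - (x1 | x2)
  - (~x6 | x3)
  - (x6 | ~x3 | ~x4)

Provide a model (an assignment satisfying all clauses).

x1=True, x2=False, x3=True, x4=False, x5=True, x6=True, x7=True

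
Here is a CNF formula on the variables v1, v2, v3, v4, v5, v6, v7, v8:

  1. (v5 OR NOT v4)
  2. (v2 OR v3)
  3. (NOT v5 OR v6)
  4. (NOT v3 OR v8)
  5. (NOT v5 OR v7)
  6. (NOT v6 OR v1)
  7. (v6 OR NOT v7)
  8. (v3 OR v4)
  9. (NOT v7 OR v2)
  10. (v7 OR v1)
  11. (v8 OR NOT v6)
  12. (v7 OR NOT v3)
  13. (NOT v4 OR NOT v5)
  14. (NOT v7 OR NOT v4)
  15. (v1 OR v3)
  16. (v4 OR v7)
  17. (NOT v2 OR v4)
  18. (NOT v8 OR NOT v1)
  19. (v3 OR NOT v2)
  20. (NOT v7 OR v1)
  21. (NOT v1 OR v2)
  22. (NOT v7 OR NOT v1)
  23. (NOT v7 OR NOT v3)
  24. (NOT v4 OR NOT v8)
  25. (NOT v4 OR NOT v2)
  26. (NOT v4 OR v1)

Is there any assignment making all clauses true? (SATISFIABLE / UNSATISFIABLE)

UNSATISFIABLE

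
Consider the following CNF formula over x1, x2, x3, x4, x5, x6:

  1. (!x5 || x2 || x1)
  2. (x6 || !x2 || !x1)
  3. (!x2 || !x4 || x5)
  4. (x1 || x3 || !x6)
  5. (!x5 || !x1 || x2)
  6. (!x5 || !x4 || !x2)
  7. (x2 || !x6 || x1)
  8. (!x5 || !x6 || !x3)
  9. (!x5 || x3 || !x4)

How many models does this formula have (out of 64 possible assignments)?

Case analysis on x2 and x5:
  x2=1, x5=1: remaining (x1,x3,x4,x6) ∈ {(0,0,0,0); (0,1,0,0); (1,0,0,1)} — 3.
  x2=1, x5=0: 5 of the 16 assignments to (x1,x3,x4,x6) work.
  x2=0, x5=1: a clause becomes empty — 0.
  x2=0, x5=0: x3, x4 free; 3 ways for (x1,x6) × 2^2 = 12.
Total: 3 + 5 + 0 + 12 = 20.

20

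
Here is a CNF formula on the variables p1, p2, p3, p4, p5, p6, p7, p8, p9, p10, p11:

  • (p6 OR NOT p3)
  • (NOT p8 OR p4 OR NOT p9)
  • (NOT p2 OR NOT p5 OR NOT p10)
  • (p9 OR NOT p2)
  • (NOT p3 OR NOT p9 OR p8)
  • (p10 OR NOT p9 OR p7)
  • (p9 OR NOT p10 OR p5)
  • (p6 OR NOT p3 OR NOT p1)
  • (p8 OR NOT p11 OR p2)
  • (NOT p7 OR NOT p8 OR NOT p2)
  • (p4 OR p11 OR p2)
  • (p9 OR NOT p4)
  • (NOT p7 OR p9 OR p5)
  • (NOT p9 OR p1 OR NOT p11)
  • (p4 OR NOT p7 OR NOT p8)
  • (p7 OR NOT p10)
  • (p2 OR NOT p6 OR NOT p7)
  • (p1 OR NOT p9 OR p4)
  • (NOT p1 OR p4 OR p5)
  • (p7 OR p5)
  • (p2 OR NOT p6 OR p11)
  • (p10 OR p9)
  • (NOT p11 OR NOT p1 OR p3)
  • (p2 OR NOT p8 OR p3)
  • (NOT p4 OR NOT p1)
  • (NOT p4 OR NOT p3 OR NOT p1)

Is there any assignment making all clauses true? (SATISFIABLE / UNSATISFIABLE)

Branch on p1: take p1 = False.
The remaining clauses are satisfied by p2 = True, p3 = False, p4 = True, p5 = False, p6 = True, p7 = True, p8 = False, p9 = True, p10 = True, p11 = False.
So p1 = False, p2 = True, p3 = False, p4 = True, p5 = False, p6 = True, p7 = True, p8 = False, p9 = True, p10 = True, p11 = False is a satisfying assignment.

SATISFIABLE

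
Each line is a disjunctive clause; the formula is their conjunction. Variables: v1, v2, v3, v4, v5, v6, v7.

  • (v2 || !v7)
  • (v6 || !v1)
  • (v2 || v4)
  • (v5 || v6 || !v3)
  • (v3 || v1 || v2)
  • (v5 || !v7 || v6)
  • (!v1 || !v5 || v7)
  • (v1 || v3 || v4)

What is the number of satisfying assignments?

36

Split on v1, then v2.
  v1=1, v2=1: v3, v4 free; 3 ways for (v5,v6,v7) × 2^2 = 12.
  v1=1, v2=0: remaining (v3,v4,v5,v6,v7) ∈ {(0,1,0,1,0); (1,1,0,1,0)} — 2.
  v1=0, v2=1: 19 of the 32 assignments to (v3,v4,v5,v6,v7) work.
  v1=0, v2=0: remaining (v3,v4,v5,v6,v7) ∈ {(1,1,0,1,0); (1,1,1,0,0); (1,1,1,1,0)} — 3.
Total: 12 + 2 + 19 + 3 = 36.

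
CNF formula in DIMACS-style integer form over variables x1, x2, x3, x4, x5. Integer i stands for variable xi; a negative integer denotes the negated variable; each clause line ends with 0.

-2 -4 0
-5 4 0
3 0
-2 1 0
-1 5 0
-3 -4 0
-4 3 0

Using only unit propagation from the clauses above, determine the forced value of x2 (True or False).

False

(x3) is a unit clause: x3 = True.
(NOT x4 OR NOT x3): since x3 = True, the clause reduces to (NOT x4). x4 = False.
(NOT x5 OR x4) with x4 = False leaves only NOT x5, so x5 = False.
(x5 OR NOT x1): since x5 = False, the clause reduces to (NOT x1). x1 = False.
(NOT x2 OR x1) with x1 = False leaves only NOT x2, so x2 = False.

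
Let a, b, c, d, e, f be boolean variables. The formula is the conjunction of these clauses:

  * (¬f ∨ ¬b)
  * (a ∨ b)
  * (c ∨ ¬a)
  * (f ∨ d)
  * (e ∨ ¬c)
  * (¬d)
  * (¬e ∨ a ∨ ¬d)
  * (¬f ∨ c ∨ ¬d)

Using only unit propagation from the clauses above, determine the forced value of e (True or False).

(¬d) stands alone — d = False.
In (d ∨ f), d is now false; f must hold, so f = True.
From (¬b ∨ ¬f) and f = True: b = False.
From (b ∨ a) and b = False: a = True.
(c ∨ ¬a) with a = True leaves only c, so c = True.
(¬c ∨ e) with c = True leaves only e, so e = True.

True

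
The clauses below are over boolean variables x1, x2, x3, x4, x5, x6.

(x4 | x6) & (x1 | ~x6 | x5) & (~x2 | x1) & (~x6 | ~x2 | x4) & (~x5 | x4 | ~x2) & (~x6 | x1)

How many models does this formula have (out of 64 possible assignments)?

24

Case analysis on x6 and x1:
  x6=T, x1=T: x3, x5 free; 3 ways for (x2,x4) × 2^2 = 12.
  x6=T, x1=F: a clause becomes empty — 0.
  x6=F, x1=T: forces x4=T; x2, x3, x5 free → 2^3 = 8.
  x6=F, x1=F: remaining (x2,x3,x4,x5) ∈ {(F,F,T,F); (F,F,T,T); (F,T,T,F); (F,T,T,T)} — 4.
Total: 12 + 0 + 8 + 4 = 24.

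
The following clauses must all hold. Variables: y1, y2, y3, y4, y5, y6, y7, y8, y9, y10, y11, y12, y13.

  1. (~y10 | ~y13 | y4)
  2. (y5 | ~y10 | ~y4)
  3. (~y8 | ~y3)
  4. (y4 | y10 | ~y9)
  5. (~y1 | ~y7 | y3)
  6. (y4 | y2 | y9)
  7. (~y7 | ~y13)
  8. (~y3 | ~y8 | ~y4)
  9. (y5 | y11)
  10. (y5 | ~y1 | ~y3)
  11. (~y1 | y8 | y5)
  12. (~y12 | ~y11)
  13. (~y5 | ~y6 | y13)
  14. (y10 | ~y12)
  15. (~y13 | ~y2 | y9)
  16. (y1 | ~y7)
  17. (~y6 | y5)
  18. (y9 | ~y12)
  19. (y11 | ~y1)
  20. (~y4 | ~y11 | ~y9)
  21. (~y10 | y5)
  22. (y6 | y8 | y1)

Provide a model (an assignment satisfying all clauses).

y1=F, y2=T, y3=F, y4=T, y5=T, y6=F, y7=F, y8=T, y9=T, y10=T, y11=F, y12=F, y13=F

Check each clause:
  1. (~y10 | y4 | ~y13) — ~y13 is true.
  2. (~y10 | y5 | ~y4) — y5 is true.
  3. (~y8 | ~y3) — ~y3 is true.
  4. (~y9 | y10 | y4) — y10 is true.
  5. (y3 | ~y1 | ~y7) — ~y7 is true.
  6. (y9 | y4 | y2) — y9 is true.
  7. (~y7 | ~y13) — ~y7 is true.
  8. (~y3 | ~y8 | ~y4) — ~y3 is true.
  9. (y5 | y11) — y5 is true.
  10. (~y1 | y5 | ~y3) — y5 is true.
  11. (~y1 | y5 | y8) — y8 is true.
  12. (~y11 | ~y12) — ~y12 is true.
  13. (~y5 | y13 | ~y6) — ~y6 is true.
  14. (y10 | ~y12) — y10 is true.
  15. (y9 | ~y2 | ~y13) — y9 is true.
  16. (~y7 | y1) — ~y7 is true.
  17. (y5 | ~y6) — ~y6 is true.
  18. (~y12 | y9) — y9 is true.
  19. (y11 | ~y1) — ~y1 is true.
  20. (~y11 | ~y9 | ~y4) — ~y11 is true.
  21. (~y10 | y5) — y5 is true.
  22. (y1 | y6 | y8) — y8 is true.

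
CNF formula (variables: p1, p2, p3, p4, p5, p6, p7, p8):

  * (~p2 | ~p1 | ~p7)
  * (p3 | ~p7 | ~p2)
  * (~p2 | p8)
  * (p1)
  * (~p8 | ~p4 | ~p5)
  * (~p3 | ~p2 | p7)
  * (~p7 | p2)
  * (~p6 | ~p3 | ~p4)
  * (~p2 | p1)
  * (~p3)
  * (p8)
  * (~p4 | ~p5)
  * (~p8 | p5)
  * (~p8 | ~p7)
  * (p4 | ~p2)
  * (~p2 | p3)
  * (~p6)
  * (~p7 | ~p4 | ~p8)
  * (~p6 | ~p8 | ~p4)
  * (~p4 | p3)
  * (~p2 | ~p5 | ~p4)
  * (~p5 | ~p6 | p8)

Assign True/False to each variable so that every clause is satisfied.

The clause (p1) is unit: p1 must be True.
Unit propagation: (~p3) forces p3 = False.
Unit propagation: (p8) forces p8 = True.
The clause (p5) is unit: p5 must be True.
Unit propagation: (~p4) forces p4 = False.
The clause (~p7) is unit: p7 must be False.
Unit propagation: (~p2) forces p2 = False.
Unit propagation: (~p6) forces p6 = False.

p1=1  p2=0  p3=0  p4=0  p5=1  p6=0  p7=0  p8=1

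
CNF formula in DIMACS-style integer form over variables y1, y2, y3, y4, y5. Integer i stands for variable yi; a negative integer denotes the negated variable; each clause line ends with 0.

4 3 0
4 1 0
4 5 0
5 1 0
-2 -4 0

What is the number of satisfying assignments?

8

Split on y4, then y1.
  y4=1, y1=1: remaining (y2,y3,y5) ∈ {(0,0,0); (0,0,1); (0,1,0); (0,1,1)} — 4.
  y4=1, y1=0: remaining (y2,y3,y5) ∈ {(0,0,1); (0,1,1)} — 2.
  y4=0, y1=1: remaining (y2,y3,y5) ∈ {(0,1,1); (1,1,1)} — 2.
  y4=0, y1=0: a clause becomes empty — 0.
Total: 4 + 2 + 2 + 0 = 8.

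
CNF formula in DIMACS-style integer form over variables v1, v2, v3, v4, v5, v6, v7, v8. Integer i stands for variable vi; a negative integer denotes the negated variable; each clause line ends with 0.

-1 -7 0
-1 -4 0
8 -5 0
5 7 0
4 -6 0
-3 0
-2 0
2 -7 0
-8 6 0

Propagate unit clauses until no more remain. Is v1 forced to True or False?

(~v3) is a unit clause: v3 = False.
(~v2) is a unit clause: v2 = False.
(v2 | ~v7): since v2 = False, the clause reduces to (~v7). v7 = False.
In (v7 | v5), v7 is now false; v5 must hold, so v5 = True.
(~v5 | v8) with v5 = True leaves only v8, so v8 = True.
In (~v8 | v6), ~v8 is now false; v6 must hold, so v6 = True.
In (v4 | ~v6), ~v6 is now false; v4 must hold, so v4 = True.
From (~v4 | ~v1) and v4 = True: v1 = False.

False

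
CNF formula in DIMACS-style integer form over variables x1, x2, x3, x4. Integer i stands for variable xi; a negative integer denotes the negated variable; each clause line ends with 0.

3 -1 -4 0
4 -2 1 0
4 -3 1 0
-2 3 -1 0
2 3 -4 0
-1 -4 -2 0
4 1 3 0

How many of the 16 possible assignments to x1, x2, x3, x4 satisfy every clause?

Satisfying assignments:
  x1=0 x2=0 x3=1 x4=1
  x1=0 x2=1 x3=0 x4=1
  x1=0 x2=1 x3=1 x4=1
  x1=1 x2=0 x3=0 x4=0
  x1=1 x2=0 x3=1 x4=0
  x1=1 x2=0 x3=1 x4=1
  x1=1 x2=1 x3=1 x4=0
That's 7 in total.

7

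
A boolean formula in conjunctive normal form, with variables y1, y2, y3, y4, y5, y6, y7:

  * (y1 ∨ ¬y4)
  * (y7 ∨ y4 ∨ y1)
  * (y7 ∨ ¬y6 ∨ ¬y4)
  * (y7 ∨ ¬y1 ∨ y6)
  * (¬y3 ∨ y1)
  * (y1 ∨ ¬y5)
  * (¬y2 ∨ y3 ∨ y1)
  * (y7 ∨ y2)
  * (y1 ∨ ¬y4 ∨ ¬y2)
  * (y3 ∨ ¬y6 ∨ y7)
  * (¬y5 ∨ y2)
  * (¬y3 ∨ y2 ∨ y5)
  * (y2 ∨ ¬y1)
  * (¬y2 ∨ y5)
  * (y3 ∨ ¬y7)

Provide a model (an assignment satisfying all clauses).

y1 = T, y2 = T, y3 = T, y4 = T, y5 = T, y6 = F, y7 = T

Check each clause:
  1. (¬y4 ∨ y1) — y1 is true.
  2. (y4 ∨ y1 ∨ y7) — y1 is true.
  3. (¬y4 ∨ y7 ∨ ¬y6) — ¬y6 is true.
  4. (y7 ∨ y6 ∨ ¬y1) — y7 is true.
  5. (¬y3 ∨ y1) — y1 is true.
  6. (y1 ∨ ¬y5) — y1 is true.
  7. (y1 ∨ y3 ∨ ¬y2) — y1 is true.
  8. (y7 ∨ y2) — y2 is true.
  9. (y1 ∨ ¬y4 ∨ ¬y2) — y1 is true.
  10. (y3 ∨ ¬y6 ∨ y7) — ¬y6 is true.
  11. (y2 ∨ ¬y5) — y2 is true.
  12. (y2 ∨ ¬y3 ∨ y5) — y2 is true.
  13. (y2 ∨ ¬y1) — y2 is true.
  14. (y5 ∨ ¬y2) — y5 is true.
  15. (y3 ∨ ¬y7) — y3 is true.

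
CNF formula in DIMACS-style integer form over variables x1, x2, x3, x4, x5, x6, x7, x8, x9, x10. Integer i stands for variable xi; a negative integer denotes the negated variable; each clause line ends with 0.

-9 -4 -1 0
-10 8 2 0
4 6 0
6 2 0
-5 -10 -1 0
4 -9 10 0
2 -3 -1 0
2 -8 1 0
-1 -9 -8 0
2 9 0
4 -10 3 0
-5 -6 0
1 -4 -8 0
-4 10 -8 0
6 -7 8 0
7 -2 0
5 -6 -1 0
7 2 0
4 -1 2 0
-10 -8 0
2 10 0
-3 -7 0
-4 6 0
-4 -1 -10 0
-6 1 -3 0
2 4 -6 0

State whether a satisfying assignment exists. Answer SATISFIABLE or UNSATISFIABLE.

Set x1 = False and propagate.
The remaining clauses are satisfied by x2 = True, x3 = False, x4 = True, x5 = False, x6 = True, x7 = True, x8 = False, x9 = False, x10 = True.
Every clause has at least one true literal under this assignment.
So x1=0, x2=1, x3=0, x4=1, x5=0, x6=1, x7=1, x8=0, x9=0, x10=1 is a satisfying assignment.

SATISFIABLE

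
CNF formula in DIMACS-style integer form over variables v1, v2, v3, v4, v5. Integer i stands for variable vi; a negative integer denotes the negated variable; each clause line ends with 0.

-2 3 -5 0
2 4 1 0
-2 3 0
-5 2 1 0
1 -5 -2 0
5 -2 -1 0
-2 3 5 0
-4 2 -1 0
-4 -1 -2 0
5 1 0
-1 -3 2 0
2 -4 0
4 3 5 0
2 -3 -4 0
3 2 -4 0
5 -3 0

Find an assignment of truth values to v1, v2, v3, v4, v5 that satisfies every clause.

v1=True, v2=False, v3=False, v4=False, v5=True

Check each clause:
  1. (!v5 || !v2 || v3) — !v2 is true.
  2. (v2 || v4 || v1) — v1 is true.
  3. (!v2 || v3) — !v2 is true.
  4. (!v5 || v2 || v1) — v1 is true.
  5. (!v2 || !v5 || v1) — v1 is true.
  6. (!v2 || v5 || !v1) — v5 is true.
  7. (!v2 || v5 || v3) — v5 is true.
  8. (!v4 || !v1 || v2) — !v4 is true.
  9. (!v2 || !v4 || !v1) — !v4 is true.
  10. (v5 || v1) — v1 is true.
  11. (!v3 || !v1 || v2) — !v3 is true.
  12. (!v4 || v2) — !v4 is true.
  13. (v4 || v5 || v3) — v5 is true.
  14. (v2 || !v4 || !v3) — !v4 is true.
  15. (v3 || v2 || !v4) — !v4 is true.
  16. (!v3 || v5) — !v3 is true.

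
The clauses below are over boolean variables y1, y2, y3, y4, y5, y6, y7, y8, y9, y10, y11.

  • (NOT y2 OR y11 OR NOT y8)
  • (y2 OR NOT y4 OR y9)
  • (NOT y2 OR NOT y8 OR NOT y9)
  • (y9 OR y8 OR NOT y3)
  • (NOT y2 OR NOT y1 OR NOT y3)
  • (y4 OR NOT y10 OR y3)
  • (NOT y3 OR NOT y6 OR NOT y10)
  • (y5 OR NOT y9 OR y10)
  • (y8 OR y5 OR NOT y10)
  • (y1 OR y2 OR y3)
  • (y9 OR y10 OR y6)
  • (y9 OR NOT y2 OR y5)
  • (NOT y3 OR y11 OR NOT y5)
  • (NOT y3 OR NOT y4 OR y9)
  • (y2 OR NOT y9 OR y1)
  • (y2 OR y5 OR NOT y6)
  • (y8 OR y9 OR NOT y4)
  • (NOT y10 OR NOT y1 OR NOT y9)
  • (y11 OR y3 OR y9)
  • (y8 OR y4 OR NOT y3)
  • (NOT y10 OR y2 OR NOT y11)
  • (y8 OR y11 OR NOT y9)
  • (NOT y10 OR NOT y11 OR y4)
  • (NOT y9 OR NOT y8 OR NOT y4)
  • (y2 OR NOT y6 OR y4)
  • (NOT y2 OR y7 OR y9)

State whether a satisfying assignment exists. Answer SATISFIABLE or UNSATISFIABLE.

Pure literal: y7 appears only positively; assign y7 = True.
Branch on y1: take y1 = False.
Branch on y2: take y2 = True.
The remaining clauses are satisfied by y3 = True, y4 = True, y5 = True, y6 = False, y8 = False, y9 = True, y10 = True, y11 = True.
Every clause has at least one true literal under this assignment.
So y1=0  y2=1  y3=1  y4=1  y5=1  y6=0  y7=1  y8=0  y9=1  y10=1  y11=1 is a satisfying assignment.

SATISFIABLE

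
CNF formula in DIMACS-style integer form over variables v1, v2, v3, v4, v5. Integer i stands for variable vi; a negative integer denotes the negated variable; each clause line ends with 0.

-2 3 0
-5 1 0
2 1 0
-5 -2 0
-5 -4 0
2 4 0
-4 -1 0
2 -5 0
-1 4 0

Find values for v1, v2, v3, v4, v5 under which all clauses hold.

v1=False, v2=True, v3=True, v4=True, v5=False

Check each clause:
  1. (~v2 \/ v3) — v3 is true.
  2. (~v5 \/ v1) — ~v5 is true.
  3. (v2 \/ v1) — v2 is true.
  4. (~v2 \/ ~v5) — ~v5 is true.
  5. (~v4 \/ ~v5) — ~v5 is true.
  6. (v4 \/ v2) — v2 is true.
  7. (~v1 \/ ~v4) — ~v1 is true.
  8. (v2 \/ ~v5) — v2 is true.
  9. (~v1 \/ v4) — v4 is true.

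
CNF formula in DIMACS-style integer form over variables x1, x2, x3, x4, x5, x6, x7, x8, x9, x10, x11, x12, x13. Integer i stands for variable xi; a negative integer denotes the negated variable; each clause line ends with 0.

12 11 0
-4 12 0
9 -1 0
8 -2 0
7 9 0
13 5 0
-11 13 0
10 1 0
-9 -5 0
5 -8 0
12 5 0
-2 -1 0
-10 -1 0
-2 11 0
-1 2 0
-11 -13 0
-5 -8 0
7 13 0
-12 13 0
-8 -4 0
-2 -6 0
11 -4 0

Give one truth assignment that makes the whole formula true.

Pure literal: x4 appears only negated; assign x4 = False.
x6 occurs only negated in the remaining clauses — set x6 = False.
Branch on x1: take x1 = False.
  then x10 is forced to True.
Try x2 = False.
For the remaining variables, x3 = True, x5 = False, x7 = True, x8 = False, x9 = True, x11 = False, x12 = True, x13 = True works.

x1=False, x2=False, x3=True, x4=False, x5=False, x6=False, x7=True, x8=False, x9=True, x10=True, x11=False, x12=True, x13=True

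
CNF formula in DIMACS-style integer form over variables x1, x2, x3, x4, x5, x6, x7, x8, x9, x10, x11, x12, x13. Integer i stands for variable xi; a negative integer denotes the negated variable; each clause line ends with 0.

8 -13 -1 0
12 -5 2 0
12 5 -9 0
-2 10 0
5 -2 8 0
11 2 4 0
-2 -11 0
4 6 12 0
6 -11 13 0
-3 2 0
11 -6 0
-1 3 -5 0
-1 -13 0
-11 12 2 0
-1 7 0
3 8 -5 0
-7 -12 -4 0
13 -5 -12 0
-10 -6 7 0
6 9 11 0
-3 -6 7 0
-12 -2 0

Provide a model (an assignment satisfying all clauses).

x1 = T, x2 = F, x3 = F, x4 = F, x5 = F, x6 = T, x7 = T, x8 = F, x9 = F, x10 = T, x11 = T, x12 = T, x13 = F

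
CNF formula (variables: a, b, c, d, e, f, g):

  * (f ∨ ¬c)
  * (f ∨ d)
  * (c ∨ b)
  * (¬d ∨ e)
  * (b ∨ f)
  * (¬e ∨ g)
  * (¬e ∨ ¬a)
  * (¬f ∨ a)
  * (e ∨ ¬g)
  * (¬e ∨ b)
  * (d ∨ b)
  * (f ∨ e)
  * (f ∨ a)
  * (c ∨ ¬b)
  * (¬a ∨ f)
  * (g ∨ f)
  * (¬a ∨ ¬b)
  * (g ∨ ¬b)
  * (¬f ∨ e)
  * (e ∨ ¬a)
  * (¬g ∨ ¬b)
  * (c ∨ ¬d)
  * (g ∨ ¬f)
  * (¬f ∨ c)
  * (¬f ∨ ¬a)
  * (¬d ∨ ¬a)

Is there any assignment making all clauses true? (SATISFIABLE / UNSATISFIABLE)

UNSATISFIABLE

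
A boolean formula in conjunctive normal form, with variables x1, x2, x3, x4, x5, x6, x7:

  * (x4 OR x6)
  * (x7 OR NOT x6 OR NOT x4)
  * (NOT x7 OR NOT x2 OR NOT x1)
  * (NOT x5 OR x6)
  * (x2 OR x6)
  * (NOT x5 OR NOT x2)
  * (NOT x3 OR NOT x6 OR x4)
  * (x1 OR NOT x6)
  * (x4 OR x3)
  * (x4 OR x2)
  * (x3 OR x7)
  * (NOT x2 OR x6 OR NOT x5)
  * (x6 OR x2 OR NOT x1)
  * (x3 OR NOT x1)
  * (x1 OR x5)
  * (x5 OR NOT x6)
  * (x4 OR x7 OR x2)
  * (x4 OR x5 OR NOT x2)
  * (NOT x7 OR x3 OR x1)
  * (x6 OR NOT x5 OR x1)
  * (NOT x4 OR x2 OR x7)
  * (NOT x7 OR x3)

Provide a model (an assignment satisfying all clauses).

x1=T, x2=F, x3=T, x4=T, x5=T, x6=T, x7=T

Set x1 = True and propagate.
  then x3 is forced to True.
For the remaining variables, x2 = False, x4 = True, x5 = True, x6 = True, x7 = True works.
Check each clause:
  1. (x4 OR x6) — x4 is true.
  2. (x7 OR NOT x6 OR NOT x4) — x7 is true.
  3. (NOT x2 OR NOT x1 OR NOT x7) — NOT x2 is true.
  4. (NOT x5 OR x6) — x6 is true.
  5. (x6 OR x2) — x6 is true.
  6. (NOT x5 OR NOT x2) — NOT x2 is true.
  7. (x4 OR NOT x3 OR NOT x6) — x4 is true.
  8. (NOT x6 OR x1) — x1 is true.
  9. (x4 OR x3) — x3 is true.
  10. (x2 OR x4) — x4 is true.
  11. (x3 OR x7) — x3 is true.
  12. (NOT x2 OR x6 OR NOT x5) — x6 is true.
  13. (x2 OR NOT x1 OR x6) — x6 is true.
  14. (NOT x1 OR x3) — x3 is true.
  15. (x1 OR x5) — x1 is true.
  16. (x5 OR NOT x6) — x5 is true.
  17. (x2 OR x4 OR x7) — x4 is true.
  18. (NOT x2 OR x5 OR x4) — x4 is true.
  19. (x3 OR NOT x7 OR x1) — x3 is true.
  20. (x1 OR NOT x5 OR x6) — x1 is true.
  21. (x7 OR x2 OR NOT x4) — x7 is true.
  22. (x3 OR NOT x7) — x3 is true.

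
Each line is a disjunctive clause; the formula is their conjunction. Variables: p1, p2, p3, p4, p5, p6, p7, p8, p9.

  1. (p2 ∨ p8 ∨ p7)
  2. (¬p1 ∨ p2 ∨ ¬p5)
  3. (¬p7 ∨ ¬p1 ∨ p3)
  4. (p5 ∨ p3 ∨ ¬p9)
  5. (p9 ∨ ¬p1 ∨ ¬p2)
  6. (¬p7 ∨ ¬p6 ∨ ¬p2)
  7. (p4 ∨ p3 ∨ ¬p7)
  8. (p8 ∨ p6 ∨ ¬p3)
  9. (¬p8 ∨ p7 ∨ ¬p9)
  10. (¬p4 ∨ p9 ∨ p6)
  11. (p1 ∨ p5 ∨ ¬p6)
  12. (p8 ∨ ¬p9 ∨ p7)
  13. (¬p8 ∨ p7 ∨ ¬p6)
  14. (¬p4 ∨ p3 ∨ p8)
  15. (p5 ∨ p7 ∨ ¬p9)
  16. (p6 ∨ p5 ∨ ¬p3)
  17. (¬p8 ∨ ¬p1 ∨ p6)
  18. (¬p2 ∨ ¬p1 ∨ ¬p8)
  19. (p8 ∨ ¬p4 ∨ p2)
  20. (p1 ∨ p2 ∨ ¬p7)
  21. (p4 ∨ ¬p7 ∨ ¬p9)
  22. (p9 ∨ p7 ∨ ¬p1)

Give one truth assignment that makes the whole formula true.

Try p1 = False.
Try p2 = False.
  then p7 is forced to False.
  then p8 is forced to True.
  then p9 is forced to False.
  then p6 is forced to False.
  then p4 is forced to False.
Try p3 = False.
p5 is now unconstrained; take p5 = False.
Every clause has at least one true literal under this assignment.
Check each clause:
  1. (p7 ∨ p8 ∨ p2) — p8 is true.
  2. (¬p1 ∨ ¬p5 ∨ p2) — ¬p5 is true.
  3. (¬p1 ∨ ¬p7 ∨ p3) — ¬p7 is true.
  4. (p5 ∨ ¬p9 ∨ p3) — ¬p9 is true.
  5. (p9 ∨ ¬p2 ∨ ¬p1) — ¬p1 is true.
  6. (¬p7 ∨ ¬p6 ∨ ¬p2) — ¬p7 is true.
  7. (p3 ∨ p4 ∨ ¬p7) — ¬p7 is true.
  8. (p8 ∨ ¬p3 ∨ p6) — p8 is true.
  9. (¬p9 ∨ ¬p8 ∨ p7) — ¬p9 is true.
  10. (p9 ∨ p6 ∨ ¬p4) — ¬p4 is true.
  11. (¬p6 ∨ p5 ∨ p1) — ¬p6 is true.
  12. (p8 ∨ p7 ∨ ¬p9) — p8 is true.
  13. (¬p8 ∨ ¬p6 ∨ p7) — ¬p6 is true.
  14. (p8 ∨ p3 ∨ ¬p4) — p8 is true.
  15. (p7 ∨ p5 ∨ ¬p9) — ¬p9 is true.
  16. (p5 ∨ ¬p3 ∨ p6) — ¬p3 is true.
  17. (¬p8 ∨ p6 ∨ ¬p1) — ¬p1 is true.
  18. (¬p2 ∨ ¬p1 ∨ ¬p8) — ¬p1 is true.
  19. (p8 ∨ p2 ∨ ¬p4) — p8 is true.
  20. (¬p7 ∨ p2 ∨ p1) — ¬p7 is true.
  21. (p4 ∨ ¬p9 ∨ ¬p7) — ¬p7 is true.
  22. (p9 ∨ ¬p1 ∨ p7) — ¬p1 is true.

p1 = F, p2 = F, p3 = F, p4 = F, p5 = F, p6 = F, p7 = F, p8 = T, p9 = F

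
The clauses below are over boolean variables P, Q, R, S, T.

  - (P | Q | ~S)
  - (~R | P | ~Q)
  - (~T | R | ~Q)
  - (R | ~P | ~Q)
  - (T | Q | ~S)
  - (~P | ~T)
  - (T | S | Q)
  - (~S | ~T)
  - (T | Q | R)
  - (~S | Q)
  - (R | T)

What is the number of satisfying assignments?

4

The models are:
  P=F Q=F R=F S=F T=T
  P=F Q=F R=T S=F T=T
  P=T Q=T R=T S=F T=F
  P=T Q=T R=T S=T T=F
Count: 4.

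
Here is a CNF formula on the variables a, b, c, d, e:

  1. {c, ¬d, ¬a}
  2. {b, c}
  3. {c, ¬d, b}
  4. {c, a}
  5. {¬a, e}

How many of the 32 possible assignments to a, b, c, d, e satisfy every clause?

13

Split on c, then a.
  c=1, a=1: remaining (b,d,e) ∈ {(0,0,1); (0,1,1); (1,0,1); (1,1,1)} — 4.
  c=1, a=0: b, d, e free → 2^3 = 8.
  c=0, a=1: remaining (b,d,e) ∈ {(1,0,1)} — 1.
  c=0, a=0: a clause becomes empty — 0.
Total: 4 + 8 + 1 + 0 = 13.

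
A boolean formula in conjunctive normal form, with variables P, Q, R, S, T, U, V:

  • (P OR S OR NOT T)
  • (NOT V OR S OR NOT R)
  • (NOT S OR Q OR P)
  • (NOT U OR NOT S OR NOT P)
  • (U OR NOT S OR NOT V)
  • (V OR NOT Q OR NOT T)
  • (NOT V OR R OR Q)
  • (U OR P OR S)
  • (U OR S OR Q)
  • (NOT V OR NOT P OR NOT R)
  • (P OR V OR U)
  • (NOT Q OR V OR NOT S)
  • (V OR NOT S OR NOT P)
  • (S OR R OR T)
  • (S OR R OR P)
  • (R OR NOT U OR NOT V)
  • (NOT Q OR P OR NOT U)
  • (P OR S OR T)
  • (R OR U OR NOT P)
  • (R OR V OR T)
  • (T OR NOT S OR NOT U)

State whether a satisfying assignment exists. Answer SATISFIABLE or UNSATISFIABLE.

SATISFIABLE

Branch on P: take P = True.
Set Q = True and propagate.
The remaining clauses are satisfied by R = True, S = False, T = False, U = True, V = False.
So P=True, Q=True, R=True, S=False, T=False, U=True, V=False is a satisfying assignment.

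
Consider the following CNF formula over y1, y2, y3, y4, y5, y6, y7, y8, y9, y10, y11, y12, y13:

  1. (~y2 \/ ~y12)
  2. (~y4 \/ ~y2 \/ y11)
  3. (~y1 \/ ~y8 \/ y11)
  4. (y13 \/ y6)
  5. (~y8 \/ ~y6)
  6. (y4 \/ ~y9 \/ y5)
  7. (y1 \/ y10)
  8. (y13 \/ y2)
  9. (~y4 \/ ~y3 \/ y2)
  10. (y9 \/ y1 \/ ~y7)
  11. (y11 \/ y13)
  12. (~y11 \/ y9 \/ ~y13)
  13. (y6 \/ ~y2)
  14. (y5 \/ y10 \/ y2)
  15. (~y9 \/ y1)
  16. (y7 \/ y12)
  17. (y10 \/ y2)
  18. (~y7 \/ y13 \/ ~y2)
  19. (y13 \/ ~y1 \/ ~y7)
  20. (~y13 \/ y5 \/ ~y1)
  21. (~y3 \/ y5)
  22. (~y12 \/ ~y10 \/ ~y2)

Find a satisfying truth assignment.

y1 = T, y2 = F, y3 = F, y4 = F, y5 = T, y6 = F, y7 = F, y8 = F, y9 = F, y10 = T, y11 = F, y12 = T, y13 = T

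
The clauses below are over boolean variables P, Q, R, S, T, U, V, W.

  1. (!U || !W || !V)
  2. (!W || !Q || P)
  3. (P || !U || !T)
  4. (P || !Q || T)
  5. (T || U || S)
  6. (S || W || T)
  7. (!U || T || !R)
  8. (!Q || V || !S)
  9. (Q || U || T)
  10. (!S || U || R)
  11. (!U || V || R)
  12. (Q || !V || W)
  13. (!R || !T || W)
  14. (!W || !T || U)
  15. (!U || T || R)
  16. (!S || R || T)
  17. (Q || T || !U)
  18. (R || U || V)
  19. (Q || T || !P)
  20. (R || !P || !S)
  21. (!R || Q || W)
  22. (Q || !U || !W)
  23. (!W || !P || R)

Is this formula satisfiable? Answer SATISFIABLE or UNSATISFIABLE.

Branch on P: take P = True.
Branch on Q: take Q = True.
Branch on R: take R = True.
For the remaining variables, S = True, T = False, U = False, V = True, W = True works.
So P = T, Q = T, R = T, S = T, T = F, U = F, V = T, W = T is a satisfying assignment.

SATISFIABLE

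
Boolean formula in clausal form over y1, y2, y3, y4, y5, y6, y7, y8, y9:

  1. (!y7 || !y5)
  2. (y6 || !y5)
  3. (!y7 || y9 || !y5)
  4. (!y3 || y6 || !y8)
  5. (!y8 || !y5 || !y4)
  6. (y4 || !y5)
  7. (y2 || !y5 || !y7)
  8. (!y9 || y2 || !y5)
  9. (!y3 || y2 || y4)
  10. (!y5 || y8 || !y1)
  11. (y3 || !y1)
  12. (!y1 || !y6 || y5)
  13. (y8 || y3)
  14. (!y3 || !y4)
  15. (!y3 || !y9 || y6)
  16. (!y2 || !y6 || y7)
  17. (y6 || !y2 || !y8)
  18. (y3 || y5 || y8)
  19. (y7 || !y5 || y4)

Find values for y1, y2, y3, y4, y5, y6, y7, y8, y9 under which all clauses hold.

y1=F  y2=T  y3=F  y4=F  y5=F  y6=T  y7=T  y8=T  y9=F

Pure literal: y1 appears only negated; assign y1 = False.
Branch on y2: take y2 = True.
Branch on y3: take y3 = False.
  then y8 is forced to True.
  then y6 is forced to True.
  then y7 is forced to True.
  then y5 is forced to False.
y4, y9 are now unconstrained; take y4 = False, y9 = False.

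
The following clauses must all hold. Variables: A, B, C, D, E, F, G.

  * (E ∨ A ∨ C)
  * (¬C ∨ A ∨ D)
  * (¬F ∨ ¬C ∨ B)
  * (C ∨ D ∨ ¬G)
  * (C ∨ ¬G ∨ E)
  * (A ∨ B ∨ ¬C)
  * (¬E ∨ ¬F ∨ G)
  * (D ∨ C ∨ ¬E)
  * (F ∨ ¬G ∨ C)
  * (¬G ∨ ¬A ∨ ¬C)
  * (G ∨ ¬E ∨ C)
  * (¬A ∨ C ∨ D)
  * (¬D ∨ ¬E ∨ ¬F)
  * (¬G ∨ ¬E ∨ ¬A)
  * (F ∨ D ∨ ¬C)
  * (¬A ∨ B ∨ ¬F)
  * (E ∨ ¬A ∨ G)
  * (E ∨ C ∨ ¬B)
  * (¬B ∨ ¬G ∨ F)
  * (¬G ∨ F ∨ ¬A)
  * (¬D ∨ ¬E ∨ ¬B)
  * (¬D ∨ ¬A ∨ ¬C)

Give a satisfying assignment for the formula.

A=False  B=True  C=True  D=True  E=False  F=True  G=True

Check each clause:
  1. (E ∨ C ∨ A) — C is true.
  2. (D ∨ ¬C ∨ A) — D is true.
  3. (B ∨ ¬F ∨ ¬C) — B is true.
  4. (D ∨ C ∨ ¬G) — C is true.
  5. (E ∨ C ∨ ¬G) — C is true.
  6. (¬C ∨ B ∨ A) — B is true.
  7. (¬F ∨ ¬E ∨ G) — ¬E is true.
  8. (D ∨ C ∨ ¬E) — C is true.
  9. (C ∨ ¬G ∨ F) — C is true.
  10. (¬C ∨ ¬A ∨ ¬G) — ¬A is true.
  11. (C ∨ G ∨ ¬E) — ¬E is true.
  12. (¬A ∨ C ∨ D) — C is true.
  13. (¬D ∨ ¬E ∨ ¬F) — ¬E is true.
  14. (¬E ∨ ¬A ∨ ¬G) — ¬E is true.
  15. (D ∨ ¬C ∨ F) — D is true.
  16. (¬F ∨ B ∨ ¬A) — B is true.
  17. (E ∨ ¬A ∨ G) — ¬A is true.
  18. (C ∨ ¬B ∨ E) — C is true.
  19. (¬G ∨ ¬B ∨ F) — F is true.
  20. (¬G ∨ F ∨ ¬A) — ¬A is true.
  21. (¬D ∨ ¬E ∨ ¬B) — ¬E is true.
  22. (¬D ∨ ¬A ∨ ¬C) — ¬A is true.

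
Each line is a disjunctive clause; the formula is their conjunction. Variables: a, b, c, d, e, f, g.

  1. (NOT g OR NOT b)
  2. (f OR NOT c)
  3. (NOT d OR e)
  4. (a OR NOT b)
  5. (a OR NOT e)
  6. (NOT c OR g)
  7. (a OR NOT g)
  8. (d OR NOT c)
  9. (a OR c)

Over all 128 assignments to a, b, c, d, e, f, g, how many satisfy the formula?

19

Split on a, then c.
  a=1, c=1: remaining (b,d,e,f,g) ∈ {(0,1,1,1,1)} — 1.
  a=1, c=0: f free; 9 ways for (b,d,e,g) × 2^1 = 18.
  a=0, c=1: a clause becomes empty — 0.
  a=0, c=0: a clause becomes empty — 0.
Total: 1 + 18 + 0 + 0 = 19.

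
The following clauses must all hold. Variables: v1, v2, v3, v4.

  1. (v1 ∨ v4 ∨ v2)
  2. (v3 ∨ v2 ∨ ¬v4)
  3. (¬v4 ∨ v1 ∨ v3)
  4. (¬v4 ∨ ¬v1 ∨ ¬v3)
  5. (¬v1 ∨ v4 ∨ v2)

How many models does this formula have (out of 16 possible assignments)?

7

Split on v4, then v1.
  v4=1, v1=1: remaining (v2,v3) ∈ {(1,0)} — 1.
  v4=1, v1=0: remaining (v2,v3) ∈ {(0,1); (1,1)} — 2.
  v4=0, v1=1: remaining (v2,v3) ∈ {(1,0); (1,1)} — 2.
  v4=0, v1=0: remaining (v2,v3) ∈ {(1,0); (1,1)} — 2.
Total: 1 + 2 + 2 + 2 = 7.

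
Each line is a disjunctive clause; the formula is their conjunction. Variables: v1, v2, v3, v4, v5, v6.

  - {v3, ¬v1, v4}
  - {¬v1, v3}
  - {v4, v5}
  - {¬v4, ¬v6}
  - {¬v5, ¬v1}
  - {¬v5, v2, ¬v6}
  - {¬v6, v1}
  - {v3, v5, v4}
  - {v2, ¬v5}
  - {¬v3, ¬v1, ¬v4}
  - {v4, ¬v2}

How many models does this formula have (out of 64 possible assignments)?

The models are:
  v1=F v2=F v3=F v4=T v5=F v6=F
  v1=F v2=F v3=T v4=T v5=F v6=F
  v1=F v2=T v3=F v4=T v5=F v6=F
  v1=F v2=T v3=F v4=T v5=T v6=F
  v1=F v2=T v3=T v4=T v5=F v6=F
  v1=F v2=T v3=T v4=T v5=T v6=F
Count: 6.

6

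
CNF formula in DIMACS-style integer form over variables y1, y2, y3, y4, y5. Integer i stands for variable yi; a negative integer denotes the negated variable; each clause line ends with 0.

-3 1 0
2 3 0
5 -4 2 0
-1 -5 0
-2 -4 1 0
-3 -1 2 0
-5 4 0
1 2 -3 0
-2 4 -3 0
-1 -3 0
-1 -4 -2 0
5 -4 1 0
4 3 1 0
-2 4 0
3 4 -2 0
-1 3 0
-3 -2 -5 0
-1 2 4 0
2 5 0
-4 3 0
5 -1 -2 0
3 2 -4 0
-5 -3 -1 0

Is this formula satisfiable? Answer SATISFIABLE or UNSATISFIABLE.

y2 = True:
  propagation gives y4=True, y1=True; an empty clause results — contradiction.
y2 = False:
  propagation gives y3=True, y1=True; an empty clause results — contradiction.
Every branch closes, so no satisfying assignment exists.

UNSATISFIABLE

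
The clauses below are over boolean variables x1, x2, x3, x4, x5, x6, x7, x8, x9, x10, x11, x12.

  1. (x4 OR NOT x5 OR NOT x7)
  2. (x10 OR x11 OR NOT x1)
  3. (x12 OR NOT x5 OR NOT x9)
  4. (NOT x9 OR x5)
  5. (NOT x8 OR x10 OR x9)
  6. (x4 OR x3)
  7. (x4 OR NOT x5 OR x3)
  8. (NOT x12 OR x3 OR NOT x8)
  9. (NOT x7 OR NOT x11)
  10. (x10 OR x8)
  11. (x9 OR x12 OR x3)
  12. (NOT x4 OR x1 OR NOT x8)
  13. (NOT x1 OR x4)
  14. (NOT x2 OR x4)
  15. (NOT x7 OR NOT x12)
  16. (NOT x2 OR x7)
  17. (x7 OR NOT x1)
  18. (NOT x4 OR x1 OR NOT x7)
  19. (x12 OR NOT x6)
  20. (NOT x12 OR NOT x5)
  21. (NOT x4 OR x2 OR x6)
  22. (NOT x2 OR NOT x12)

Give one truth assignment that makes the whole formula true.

x1 = F  x2 = F  x3 = T  x4 = F  x5 = F  x6 = F  x7 = F  x8 = T  x9 = F  x10 = T  x11 = F  x12 = T

Check each clause:
  1. (x4 OR NOT x5 OR NOT x7) — NOT x7 is true.
  2. (NOT x1 OR x10 OR x11) — x10 is true.
  3. (x12 OR NOT x9 OR NOT x5) — NOT x5 is true.
  4. (NOT x9 OR x5) — NOT x9 is true.
  5. (x9 OR x10 OR NOT x8) — x10 is true.
  6. (x4 OR x3) — x3 is true.
  7. (x4 OR NOT x5 OR x3) — x3 is true.
  8. (NOT x12 OR NOT x8 OR x3) — x3 is true.
  9. (NOT x7 OR NOT x11) — NOT x7 is true.
  10. (x8 OR x10) — x8 is true.
  11. (x9 OR x3 OR x12) — x3 is true.
  12. (NOT x8 OR NOT x4 OR x1) — NOT x4 is true.
  13. (NOT x1 OR x4) — NOT x1 is true.
  14. (NOT x2 OR x4) — NOT x2 is true.
  15. (NOT x7 OR NOT x12) — NOT x7 is true.
  16. (NOT x2 OR x7) — NOT x2 is true.
  17. (NOT x1 OR x7) — NOT x1 is true.
  18. (NOT x4 OR x1 OR NOT x7) — NOT x7 is true.
  19. (NOT x6 OR x12) — NOT x6 is true.
  20. (NOT x12 OR NOT x5) — NOT x5 is true.
  21. (x6 OR NOT x4 OR x2) — NOT x4 is true.
  22. (NOT x12 OR NOT x2) — NOT x2 is true.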